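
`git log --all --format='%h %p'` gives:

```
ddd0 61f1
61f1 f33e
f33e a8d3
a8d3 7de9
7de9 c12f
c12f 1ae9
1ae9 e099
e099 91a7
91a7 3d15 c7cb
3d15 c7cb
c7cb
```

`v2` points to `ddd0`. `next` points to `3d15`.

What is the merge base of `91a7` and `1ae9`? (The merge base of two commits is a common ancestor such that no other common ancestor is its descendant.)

Ancestors of 91a7: {3d15, 91a7, c7cb}.
Ancestors of 1ae9: {1ae9, 3d15, 91a7, c7cb, e099}.
Common ancestors: {3d15, 91a7, c7cb}.
Among these, 91a7 is not an ancestor of any other common ancestor — it is the merge base.

91a7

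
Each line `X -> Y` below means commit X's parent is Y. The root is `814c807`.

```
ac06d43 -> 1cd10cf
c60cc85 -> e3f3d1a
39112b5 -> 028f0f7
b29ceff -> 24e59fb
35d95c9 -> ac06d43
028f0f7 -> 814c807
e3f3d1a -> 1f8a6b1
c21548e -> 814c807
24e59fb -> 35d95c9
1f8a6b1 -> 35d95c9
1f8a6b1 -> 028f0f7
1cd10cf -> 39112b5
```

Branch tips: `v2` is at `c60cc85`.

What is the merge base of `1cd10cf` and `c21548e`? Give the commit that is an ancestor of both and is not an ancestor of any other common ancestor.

814c807

Ancestors of 1cd10cf: {028f0f7, 1cd10cf, 39112b5, 814c807}.
Ancestors of c21548e: {814c807, c21548e}.
Common ancestors: {814c807}.
The only common ancestor is 814c807, so it is the merge base.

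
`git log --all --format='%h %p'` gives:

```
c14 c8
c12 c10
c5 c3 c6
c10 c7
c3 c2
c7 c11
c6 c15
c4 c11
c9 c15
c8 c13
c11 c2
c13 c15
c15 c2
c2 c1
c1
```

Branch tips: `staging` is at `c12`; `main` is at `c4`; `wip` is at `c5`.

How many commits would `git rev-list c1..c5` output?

5

Reachable from c5: {c1, c15, c2, c3, c5, c6}.
Reachable from c1: {c1}.
In c5's history but not c1's: {c15, c2, c3, c5, c6} — 5 commits.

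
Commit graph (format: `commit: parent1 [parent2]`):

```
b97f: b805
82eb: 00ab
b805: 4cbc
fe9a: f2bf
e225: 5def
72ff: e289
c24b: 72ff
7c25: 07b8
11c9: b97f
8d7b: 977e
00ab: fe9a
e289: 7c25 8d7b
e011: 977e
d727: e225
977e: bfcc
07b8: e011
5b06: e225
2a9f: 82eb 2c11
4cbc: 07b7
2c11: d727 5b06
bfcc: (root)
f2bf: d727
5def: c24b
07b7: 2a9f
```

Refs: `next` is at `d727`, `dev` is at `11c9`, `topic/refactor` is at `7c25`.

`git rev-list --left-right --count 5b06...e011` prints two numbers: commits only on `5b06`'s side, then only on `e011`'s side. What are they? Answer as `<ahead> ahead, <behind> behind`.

9 ahead, 0 behind

Reachable from 5b06: {07b8, 5b06, 5def, 72ff, 7c25, 8d7b, 977e, bfcc, c24b, e011, e225, e289}.
Reachable from e011: {977e, bfcc, e011}.
Only in 5b06's history (ahead): {07b8, 5b06, 5def, 72ff, 7c25, 8d7b, c24b, e225, e289} — 9.
Only in e011's history (behind): {} — 0.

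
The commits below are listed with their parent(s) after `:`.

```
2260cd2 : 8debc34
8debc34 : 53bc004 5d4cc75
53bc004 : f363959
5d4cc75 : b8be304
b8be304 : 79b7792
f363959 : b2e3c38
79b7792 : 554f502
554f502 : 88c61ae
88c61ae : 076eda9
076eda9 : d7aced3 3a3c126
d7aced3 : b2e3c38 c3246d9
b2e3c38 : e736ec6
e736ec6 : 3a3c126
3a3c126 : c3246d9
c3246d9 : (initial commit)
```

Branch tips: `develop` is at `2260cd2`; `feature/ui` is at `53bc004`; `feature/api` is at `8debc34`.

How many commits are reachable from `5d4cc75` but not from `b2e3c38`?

Reachable from 5d4cc75: {076eda9, 3a3c126, 554f502, 5d4cc75, 79b7792, 88c61ae, b2e3c38, b8be304, c3246d9, d7aced3, e736ec6}.
Reachable from b2e3c38: {3a3c126, b2e3c38, c3246d9, e736ec6}.
In 5d4cc75's history but not b2e3c38's: {076eda9, 554f502, 5d4cc75, 79b7792, 88c61ae, b8be304, d7aced3} — 7 commits.

7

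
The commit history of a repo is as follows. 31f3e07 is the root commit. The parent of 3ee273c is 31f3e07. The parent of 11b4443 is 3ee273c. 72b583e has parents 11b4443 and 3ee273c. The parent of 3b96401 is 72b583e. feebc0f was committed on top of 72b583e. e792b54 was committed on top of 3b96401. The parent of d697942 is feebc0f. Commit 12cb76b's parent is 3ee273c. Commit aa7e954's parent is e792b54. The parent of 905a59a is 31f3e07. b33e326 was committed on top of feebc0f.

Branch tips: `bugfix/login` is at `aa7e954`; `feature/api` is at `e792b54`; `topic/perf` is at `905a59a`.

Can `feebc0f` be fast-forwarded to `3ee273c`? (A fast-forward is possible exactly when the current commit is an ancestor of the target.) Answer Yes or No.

No

A fast-forward from feebc0f to 3ee273c is possible iff feebc0f is an ancestor of 3ee273c.
Ancestors of 3ee273c: {31f3e07, 3ee273c}.
feebc0f is not among them, so fast-forward is not possible.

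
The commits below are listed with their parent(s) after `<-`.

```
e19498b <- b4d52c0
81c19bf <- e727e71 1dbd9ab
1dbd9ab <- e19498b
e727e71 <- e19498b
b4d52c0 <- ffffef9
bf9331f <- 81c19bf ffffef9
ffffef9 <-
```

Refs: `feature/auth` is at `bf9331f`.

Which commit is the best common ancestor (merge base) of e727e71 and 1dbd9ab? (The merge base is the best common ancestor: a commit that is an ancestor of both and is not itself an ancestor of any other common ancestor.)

Ancestors of e727e71: {b4d52c0, e19498b, e727e71, ffffef9}.
Ancestors of 1dbd9ab: {1dbd9ab, b4d52c0, e19498b, ffffef9}.
Common ancestors: {b4d52c0, e19498b, ffffef9}.
Among these, e19498b is not an ancestor of any other common ancestor — it is the merge base.

e19498b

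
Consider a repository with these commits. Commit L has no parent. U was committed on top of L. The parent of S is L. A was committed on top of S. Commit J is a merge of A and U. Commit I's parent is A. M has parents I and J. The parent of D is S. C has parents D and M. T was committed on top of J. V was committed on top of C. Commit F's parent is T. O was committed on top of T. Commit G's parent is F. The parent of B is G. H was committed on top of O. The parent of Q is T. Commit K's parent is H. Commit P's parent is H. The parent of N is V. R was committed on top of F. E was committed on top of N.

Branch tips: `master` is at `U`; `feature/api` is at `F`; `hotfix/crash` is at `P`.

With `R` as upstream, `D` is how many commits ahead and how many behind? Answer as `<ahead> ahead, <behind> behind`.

1 ahead, 6 behind

Reachable from D: {D, L, S}.
Reachable from R: {A, F, J, L, R, S, T, U}.
Only in D's history (ahead): {D} — 1.
Only in R's history (behind): {A, F, J, R, T, U} — 6.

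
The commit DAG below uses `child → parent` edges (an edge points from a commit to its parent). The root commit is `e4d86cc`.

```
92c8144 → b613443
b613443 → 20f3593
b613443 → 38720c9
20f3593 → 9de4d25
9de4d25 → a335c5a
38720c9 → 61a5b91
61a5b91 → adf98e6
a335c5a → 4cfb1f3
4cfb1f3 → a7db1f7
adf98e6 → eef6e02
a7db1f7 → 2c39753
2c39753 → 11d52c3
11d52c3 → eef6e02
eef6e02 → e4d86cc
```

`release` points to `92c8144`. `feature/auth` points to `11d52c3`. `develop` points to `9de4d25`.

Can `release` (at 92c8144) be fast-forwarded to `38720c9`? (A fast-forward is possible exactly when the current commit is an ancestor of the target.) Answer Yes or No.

No

A fast-forward from 92c8144 to 38720c9 is possible iff 92c8144 is an ancestor of 38720c9.
Ancestors of 38720c9: {38720c9, 61a5b91, adf98e6, e4d86cc, eef6e02}.
92c8144 is not among them, so fast-forward is not possible.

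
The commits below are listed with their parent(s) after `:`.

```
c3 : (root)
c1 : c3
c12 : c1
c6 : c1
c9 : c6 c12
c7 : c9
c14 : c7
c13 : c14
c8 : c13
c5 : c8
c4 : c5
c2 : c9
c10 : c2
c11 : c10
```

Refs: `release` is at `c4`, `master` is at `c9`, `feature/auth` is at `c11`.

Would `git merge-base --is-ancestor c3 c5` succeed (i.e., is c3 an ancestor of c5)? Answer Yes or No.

Ancestors of c5 (commits reachable by following parents): {c1, c12, c13, c14, c3, c5, c6, c7, c8, c9}.
c3 is in that set, so it is an ancestor of c5.

Yes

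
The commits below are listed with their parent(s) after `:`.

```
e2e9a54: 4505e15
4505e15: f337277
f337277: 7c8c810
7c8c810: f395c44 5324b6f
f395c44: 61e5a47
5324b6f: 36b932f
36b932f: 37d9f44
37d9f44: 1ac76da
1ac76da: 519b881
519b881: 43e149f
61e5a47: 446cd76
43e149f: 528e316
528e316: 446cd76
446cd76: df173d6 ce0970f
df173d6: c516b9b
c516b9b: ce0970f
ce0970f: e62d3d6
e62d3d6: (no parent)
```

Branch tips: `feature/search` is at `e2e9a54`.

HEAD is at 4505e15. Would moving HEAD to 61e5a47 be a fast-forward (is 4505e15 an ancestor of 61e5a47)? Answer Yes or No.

A fast-forward from 4505e15 to 61e5a47 is possible iff 4505e15 is an ancestor of 61e5a47.
Ancestors of 61e5a47: {446cd76, 61e5a47, c516b9b, ce0970f, df173d6, e62d3d6}.
4505e15 is not among them, so fast-forward is not possible.

No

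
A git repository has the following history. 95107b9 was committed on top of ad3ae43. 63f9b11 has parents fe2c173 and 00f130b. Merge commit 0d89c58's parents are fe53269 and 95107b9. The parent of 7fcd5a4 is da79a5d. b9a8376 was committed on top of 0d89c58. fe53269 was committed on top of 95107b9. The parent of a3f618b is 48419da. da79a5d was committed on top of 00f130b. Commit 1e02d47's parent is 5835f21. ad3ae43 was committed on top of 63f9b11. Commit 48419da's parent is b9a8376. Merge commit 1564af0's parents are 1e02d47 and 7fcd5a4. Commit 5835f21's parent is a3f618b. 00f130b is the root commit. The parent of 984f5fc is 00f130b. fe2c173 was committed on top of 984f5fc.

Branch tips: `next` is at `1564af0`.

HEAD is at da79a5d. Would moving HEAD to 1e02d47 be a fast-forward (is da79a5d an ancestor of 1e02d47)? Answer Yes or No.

No

A fast-forward from da79a5d to 1e02d47 is possible iff da79a5d is an ancestor of 1e02d47.
Ancestors of 1e02d47: {00f130b, 0d89c58, 1e02d47, 48419da, 5835f21, 63f9b11, 95107b9, 984f5fc, a3f618b, ad3ae43, b9a8376, fe2c173, fe53269}.
da79a5d is not among them, so fast-forward is not possible.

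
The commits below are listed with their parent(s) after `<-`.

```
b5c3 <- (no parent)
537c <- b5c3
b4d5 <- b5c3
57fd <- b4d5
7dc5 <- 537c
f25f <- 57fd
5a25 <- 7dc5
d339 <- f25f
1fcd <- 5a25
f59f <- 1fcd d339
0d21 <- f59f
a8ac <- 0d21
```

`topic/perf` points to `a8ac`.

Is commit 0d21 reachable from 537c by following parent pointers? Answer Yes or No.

No

Ancestors of 537c: {537c, b5c3}.
0d21 is not in that set, so it is not an ancestor of 537c.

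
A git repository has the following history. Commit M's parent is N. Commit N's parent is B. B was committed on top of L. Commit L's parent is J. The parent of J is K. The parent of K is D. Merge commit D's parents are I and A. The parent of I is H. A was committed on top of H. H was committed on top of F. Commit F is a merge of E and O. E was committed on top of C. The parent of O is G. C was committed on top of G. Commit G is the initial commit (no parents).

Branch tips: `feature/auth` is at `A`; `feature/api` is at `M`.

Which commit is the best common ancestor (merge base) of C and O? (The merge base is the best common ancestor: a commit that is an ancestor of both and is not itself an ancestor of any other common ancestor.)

G

Ancestors of C: {C, G}.
Ancestors of O: {G, O}.
Common ancestors: {G}.
The only common ancestor is G, so it is the merge base.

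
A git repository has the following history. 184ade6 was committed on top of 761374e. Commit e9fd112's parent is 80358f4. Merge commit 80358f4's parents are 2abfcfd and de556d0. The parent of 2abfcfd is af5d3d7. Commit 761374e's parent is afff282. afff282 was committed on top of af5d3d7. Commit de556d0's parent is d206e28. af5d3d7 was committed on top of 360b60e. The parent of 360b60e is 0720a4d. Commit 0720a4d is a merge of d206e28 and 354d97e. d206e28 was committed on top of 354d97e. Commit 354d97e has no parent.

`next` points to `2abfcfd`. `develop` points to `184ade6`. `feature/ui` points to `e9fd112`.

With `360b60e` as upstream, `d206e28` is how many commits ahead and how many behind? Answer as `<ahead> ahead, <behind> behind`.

Reachable from d206e28: {354d97e, d206e28}.
Reachable from 360b60e: {0720a4d, 354d97e, 360b60e, d206e28}.
Only in d206e28's history (ahead): {} — 0.
Only in 360b60e's history (behind): {0720a4d, 360b60e} — 2.

0 ahead, 2 behind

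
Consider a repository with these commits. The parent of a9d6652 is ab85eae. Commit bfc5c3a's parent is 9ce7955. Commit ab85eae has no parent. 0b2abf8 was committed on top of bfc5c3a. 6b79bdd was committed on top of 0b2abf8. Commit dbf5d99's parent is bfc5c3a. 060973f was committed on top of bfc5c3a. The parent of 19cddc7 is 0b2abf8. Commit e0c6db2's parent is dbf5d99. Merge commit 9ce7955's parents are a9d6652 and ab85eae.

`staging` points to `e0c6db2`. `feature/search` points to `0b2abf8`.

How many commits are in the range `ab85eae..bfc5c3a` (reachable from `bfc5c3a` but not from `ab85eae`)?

3

Reachable from bfc5c3a: {9ce7955, a9d6652, ab85eae, bfc5c3a}.
Reachable from ab85eae: {ab85eae}.
In bfc5c3a's history but not ab85eae's: {9ce7955, a9d6652, bfc5c3a} — 3 commits.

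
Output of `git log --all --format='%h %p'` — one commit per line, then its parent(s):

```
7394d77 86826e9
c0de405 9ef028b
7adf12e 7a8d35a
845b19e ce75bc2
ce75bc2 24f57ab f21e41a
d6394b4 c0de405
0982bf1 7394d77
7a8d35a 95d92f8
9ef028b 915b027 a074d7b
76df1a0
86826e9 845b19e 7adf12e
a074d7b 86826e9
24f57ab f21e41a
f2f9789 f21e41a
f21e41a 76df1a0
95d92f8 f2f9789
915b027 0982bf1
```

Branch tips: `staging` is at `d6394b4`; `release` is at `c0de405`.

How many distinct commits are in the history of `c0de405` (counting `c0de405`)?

16

Walking parent pointers from c0de405: reachable set = {0982bf1, 24f57ab, 7394d77, 76df1a0, 7a8d35a, 7adf12e, 845b19e, 86826e9, 915b027, 95d92f8, 9ef028b, a074d7b, c0de405, ce75bc2, f21e41a, f2f9789}.
That is 16 commits.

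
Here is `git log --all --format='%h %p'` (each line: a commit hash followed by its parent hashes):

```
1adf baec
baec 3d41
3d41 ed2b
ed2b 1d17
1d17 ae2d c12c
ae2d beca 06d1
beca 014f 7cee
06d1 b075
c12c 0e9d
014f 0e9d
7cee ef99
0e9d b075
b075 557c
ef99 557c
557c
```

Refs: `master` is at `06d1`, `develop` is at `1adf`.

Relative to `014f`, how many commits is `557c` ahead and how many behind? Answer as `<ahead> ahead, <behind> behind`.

0 ahead, 3 behind

Reachable from 557c: {557c}.
Reachable from 014f: {014f, 0e9d, 557c, b075}.
Only in 557c's history (ahead): {} — 0.
Only in 014f's history (behind): {014f, 0e9d, b075} — 3.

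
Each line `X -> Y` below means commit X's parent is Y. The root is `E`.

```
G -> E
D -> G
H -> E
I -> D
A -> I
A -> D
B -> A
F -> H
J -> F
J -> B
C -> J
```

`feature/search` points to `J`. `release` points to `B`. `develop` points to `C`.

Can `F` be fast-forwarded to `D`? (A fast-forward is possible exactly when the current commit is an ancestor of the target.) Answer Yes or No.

A fast-forward from F to D is possible iff F is an ancestor of D.
Ancestors of D: {D, E, G}.
F is not among them, so fast-forward is not possible.

No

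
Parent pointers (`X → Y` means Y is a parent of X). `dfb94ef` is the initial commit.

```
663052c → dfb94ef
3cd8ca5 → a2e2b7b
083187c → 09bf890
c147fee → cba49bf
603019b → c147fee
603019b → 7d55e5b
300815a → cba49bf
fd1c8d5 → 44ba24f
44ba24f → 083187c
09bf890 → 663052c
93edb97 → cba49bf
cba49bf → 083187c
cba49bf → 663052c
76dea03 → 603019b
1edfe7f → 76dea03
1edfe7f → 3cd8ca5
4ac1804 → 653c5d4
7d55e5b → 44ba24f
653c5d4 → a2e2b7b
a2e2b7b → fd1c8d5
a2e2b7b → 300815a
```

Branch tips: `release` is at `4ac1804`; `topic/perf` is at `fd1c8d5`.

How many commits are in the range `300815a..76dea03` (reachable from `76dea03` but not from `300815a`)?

Reachable from 76dea03: {083187c, 09bf890, 44ba24f, 603019b, 663052c, 76dea03, 7d55e5b, c147fee, cba49bf, dfb94ef}.
Reachable from 300815a: {083187c, 09bf890, 300815a, 663052c, cba49bf, dfb94ef}.
In 76dea03's history but not 300815a's: {44ba24f, 603019b, 76dea03, 7d55e5b, c147fee} — 5 commits.

5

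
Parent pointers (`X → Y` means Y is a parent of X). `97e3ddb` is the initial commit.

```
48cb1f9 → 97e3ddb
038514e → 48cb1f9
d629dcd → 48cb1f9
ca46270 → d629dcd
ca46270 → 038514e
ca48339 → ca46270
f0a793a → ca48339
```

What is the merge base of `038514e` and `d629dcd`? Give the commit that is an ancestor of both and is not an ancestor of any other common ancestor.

Ancestors of 038514e: {038514e, 48cb1f9, 97e3ddb}.
Ancestors of d629dcd: {48cb1f9, 97e3ddb, d629dcd}.
Common ancestors: {48cb1f9, 97e3ddb}.
Among these, 48cb1f9 is not an ancestor of any other common ancestor — it is the merge base.

48cb1f9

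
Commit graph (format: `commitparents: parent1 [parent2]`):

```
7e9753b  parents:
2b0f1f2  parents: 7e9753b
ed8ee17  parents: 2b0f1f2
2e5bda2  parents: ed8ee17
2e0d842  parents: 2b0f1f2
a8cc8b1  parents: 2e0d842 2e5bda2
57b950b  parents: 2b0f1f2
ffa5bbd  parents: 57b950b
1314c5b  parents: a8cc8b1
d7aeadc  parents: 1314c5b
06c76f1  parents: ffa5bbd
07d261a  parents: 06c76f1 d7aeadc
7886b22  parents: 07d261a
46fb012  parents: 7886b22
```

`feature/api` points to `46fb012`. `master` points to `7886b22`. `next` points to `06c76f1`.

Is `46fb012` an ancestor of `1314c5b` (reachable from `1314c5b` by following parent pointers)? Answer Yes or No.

No

Ancestors of 1314c5b: {1314c5b, 2b0f1f2, 2e0d842, 2e5bda2, 7e9753b, a8cc8b1, ed8ee17}.
46fb012 is not in that set, so it is not an ancestor of 1314c5b.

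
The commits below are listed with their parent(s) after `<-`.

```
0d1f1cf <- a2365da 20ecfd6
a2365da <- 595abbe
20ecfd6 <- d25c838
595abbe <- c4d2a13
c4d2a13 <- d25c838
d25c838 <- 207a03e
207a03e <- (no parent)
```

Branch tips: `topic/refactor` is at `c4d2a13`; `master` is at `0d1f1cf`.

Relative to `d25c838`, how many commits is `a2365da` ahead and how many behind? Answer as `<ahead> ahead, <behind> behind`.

3 ahead, 0 behind

Reachable from a2365da: {207a03e, 595abbe, a2365da, c4d2a13, d25c838}.
Reachable from d25c838: {207a03e, d25c838}.
Only in a2365da's history (ahead): {595abbe, a2365da, c4d2a13} — 3.
Only in d25c838's history (behind): {} — 0.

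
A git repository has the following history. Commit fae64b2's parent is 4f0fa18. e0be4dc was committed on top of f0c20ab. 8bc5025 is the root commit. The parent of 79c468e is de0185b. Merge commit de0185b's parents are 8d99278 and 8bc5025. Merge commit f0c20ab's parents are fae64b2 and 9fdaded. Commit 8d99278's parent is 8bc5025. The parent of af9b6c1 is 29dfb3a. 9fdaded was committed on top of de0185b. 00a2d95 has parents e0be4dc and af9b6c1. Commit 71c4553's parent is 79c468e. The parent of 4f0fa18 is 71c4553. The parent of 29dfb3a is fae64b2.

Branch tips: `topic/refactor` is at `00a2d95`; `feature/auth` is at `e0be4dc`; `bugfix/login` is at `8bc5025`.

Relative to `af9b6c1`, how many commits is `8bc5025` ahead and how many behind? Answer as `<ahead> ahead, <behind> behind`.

Reachable from 8bc5025: {8bc5025}.
Reachable from af9b6c1: {29dfb3a, 4f0fa18, 71c4553, 79c468e, 8bc5025, 8d99278, af9b6c1, de0185b, fae64b2}.
Only in 8bc5025's history (ahead): {} — 0.
Only in af9b6c1's history (behind): {29dfb3a, 4f0fa18, 71c4553, 79c468e, 8d99278, af9b6c1, de0185b, fae64b2} — 8.

0 ahead, 8 behind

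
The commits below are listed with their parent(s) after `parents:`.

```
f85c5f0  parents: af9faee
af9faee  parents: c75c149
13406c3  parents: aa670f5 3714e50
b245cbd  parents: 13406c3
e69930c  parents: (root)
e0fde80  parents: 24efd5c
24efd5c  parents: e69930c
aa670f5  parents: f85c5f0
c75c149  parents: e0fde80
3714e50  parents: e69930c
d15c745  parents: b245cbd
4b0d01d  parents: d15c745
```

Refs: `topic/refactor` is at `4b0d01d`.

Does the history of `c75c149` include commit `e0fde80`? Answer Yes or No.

Yes

Ancestors of c75c149 (commits reachable by following parents): {24efd5c, c75c149, e0fde80, e69930c}.
e0fde80 is in that set, so it is an ancestor of c75c149.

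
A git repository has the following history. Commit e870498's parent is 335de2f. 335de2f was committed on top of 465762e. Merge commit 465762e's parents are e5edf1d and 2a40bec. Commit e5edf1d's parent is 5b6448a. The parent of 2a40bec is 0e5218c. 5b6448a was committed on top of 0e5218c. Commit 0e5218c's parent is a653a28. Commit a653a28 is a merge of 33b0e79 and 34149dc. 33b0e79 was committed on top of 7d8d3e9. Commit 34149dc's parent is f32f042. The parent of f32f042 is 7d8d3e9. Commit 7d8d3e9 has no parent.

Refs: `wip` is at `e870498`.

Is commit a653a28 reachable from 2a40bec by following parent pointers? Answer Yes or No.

Yes

Ancestors of 2a40bec (commits reachable by following parents): {0e5218c, 2a40bec, 33b0e79, 34149dc, 7d8d3e9, a653a28, f32f042}.
a653a28 is in that set, so it is an ancestor of 2a40bec.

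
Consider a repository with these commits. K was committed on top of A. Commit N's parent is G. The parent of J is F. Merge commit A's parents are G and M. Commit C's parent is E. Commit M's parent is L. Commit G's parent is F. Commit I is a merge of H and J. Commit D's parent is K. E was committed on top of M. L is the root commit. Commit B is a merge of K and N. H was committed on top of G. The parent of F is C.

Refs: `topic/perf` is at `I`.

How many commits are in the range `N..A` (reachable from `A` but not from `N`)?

1

Reachable from A: {A, C, E, F, G, L, M}.
Reachable from N: {C, E, F, G, L, M, N}.
In A's history but not N's: {A} — 1 commit.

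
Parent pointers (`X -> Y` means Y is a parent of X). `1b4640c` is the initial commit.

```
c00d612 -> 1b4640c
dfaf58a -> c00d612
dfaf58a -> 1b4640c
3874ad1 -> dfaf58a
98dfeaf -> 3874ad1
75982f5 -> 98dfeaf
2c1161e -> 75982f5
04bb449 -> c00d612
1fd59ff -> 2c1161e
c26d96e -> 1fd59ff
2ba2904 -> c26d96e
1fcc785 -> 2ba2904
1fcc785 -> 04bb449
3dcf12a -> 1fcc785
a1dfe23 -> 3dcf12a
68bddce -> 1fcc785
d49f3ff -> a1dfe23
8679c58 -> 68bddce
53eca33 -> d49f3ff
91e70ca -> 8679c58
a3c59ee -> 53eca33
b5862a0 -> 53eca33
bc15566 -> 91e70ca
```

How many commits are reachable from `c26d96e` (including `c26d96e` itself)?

Walking parent pointers from c26d96e: reachable set = {1b4640c, 1fd59ff, 2c1161e, 3874ad1, 75982f5, 98dfeaf, c00d612, c26d96e, dfaf58a}.
That is 9 commits.

9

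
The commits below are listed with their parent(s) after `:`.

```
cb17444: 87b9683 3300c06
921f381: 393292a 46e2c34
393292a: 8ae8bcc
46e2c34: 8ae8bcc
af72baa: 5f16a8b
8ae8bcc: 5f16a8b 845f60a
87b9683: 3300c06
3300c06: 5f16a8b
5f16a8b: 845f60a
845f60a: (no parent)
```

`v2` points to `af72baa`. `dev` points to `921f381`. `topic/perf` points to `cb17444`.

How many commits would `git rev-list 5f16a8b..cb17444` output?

3

Reachable from cb17444: {3300c06, 5f16a8b, 845f60a, 87b9683, cb17444}.
Reachable from 5f16a8b: {5f16a8b, 845f60a}.
In cb17444's history but not 5f16a8b's: {3300c06, 87b9683, cb17444} — 3 commits.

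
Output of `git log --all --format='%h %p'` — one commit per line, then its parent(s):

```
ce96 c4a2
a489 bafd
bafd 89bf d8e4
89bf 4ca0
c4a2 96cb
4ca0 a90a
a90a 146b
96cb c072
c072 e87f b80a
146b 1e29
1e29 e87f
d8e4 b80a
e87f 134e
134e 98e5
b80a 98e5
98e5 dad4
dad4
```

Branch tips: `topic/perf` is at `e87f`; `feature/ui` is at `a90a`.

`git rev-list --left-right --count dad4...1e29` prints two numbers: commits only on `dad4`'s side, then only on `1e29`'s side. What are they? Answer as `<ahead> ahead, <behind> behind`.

Reachable from dad4: {dad4}.
Reachable from 1e29: {134e, 1e29, 98e5, dad4, e87f}.
Only in dad4's history (ahead): {} — 0.
Only in 1e29's history (behind): {134e, 1e29, 98e5, e87f} — 4.

0 ahead, 4 behind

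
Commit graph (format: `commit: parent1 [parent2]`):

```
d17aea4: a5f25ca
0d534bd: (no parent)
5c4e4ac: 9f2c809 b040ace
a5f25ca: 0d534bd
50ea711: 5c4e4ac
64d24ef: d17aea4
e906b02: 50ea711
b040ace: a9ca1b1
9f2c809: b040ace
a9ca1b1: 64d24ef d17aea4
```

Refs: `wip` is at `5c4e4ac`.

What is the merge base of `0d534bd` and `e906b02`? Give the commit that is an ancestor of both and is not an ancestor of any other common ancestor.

0d534bd

Ancestors of 0d534bd: {0d534bd}.
Ancestors of e906b02: {0d534bd, 50ea711, 5c4e4ac, 64d24ef, 9f2c809, a5f25ca, a9ca1b1, b040ace, d17aea4, e906b02}.
Common ancestors: {0d534bd}.
The only common ancestor is 0d534bd, so it is the merge base.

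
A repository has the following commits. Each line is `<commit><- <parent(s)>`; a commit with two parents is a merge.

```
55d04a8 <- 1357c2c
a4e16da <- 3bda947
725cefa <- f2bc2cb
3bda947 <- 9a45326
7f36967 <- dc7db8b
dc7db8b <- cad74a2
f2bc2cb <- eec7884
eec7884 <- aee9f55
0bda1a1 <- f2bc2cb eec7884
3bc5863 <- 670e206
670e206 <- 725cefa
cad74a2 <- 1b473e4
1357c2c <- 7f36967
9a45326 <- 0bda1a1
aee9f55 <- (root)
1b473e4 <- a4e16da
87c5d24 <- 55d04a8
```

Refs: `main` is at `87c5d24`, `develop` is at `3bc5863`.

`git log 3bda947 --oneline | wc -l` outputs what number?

Walking parent pointers from 3bda947: reachable set = {0bda1a1, 3bda947, 9a45326, aee9f55, eec7884, f2bc2cb}.
That is 6 commits.

6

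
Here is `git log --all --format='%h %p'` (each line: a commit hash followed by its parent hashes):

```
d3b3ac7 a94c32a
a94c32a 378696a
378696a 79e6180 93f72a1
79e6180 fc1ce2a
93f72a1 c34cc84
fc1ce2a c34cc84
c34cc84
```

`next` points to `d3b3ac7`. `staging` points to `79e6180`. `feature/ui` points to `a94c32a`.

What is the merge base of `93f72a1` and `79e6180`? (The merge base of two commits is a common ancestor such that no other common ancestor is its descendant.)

Ancestors of 93f72a1: {93f72a1, c34cc84}.
Ancestors of 79e6180: {79e6180, c34cc84, fc1ce2a}.
Common ancestors: {c34cc84}.
The only common ancestor is c34cc84, so it is the merge base.

c34cc84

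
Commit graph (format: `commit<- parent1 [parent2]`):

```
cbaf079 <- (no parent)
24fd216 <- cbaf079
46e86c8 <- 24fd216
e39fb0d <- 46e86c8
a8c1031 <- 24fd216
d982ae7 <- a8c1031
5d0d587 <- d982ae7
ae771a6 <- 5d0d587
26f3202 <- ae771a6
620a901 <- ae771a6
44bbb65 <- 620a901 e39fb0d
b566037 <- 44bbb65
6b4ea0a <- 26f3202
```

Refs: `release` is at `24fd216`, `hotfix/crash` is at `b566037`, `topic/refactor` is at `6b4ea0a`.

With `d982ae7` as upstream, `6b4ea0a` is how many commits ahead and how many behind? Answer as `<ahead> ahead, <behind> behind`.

4 ahead, 0 behind

Reachable from 6b4ea0a: {24fd216, 26f3202, 5d0d587, 6b4ea0a, a8c1031, ae771a6, cbaf079, d982ae7}.
Reachable from d982ae7: {24fd216, a8c1031, cbaf079, d982ae7}.
Only in 6b4ea0a's history (ahead): {26f3202, 5d0d587, 6b4ea0a, ae771a6} — 4.
Only in d982ae7's history (behind): {} — 0.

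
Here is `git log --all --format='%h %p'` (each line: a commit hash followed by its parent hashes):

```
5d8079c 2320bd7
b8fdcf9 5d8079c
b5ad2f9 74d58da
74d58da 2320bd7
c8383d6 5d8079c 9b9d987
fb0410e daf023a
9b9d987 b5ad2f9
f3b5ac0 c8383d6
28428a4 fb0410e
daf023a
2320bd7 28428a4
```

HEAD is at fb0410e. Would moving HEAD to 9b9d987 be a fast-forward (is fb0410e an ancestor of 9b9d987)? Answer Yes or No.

A fast-forward from fb0410e to 9b9d987 is possible iff fb0410e is an ancestor of 9b9d987.
Ancestors of 9b9d987: {2320bd7, 28428a4, 74d58da, 9b9d987, b5ad2f9, daf023a, fb0410e}.
fb0410e is among them, so fast-forward is possible.

Yes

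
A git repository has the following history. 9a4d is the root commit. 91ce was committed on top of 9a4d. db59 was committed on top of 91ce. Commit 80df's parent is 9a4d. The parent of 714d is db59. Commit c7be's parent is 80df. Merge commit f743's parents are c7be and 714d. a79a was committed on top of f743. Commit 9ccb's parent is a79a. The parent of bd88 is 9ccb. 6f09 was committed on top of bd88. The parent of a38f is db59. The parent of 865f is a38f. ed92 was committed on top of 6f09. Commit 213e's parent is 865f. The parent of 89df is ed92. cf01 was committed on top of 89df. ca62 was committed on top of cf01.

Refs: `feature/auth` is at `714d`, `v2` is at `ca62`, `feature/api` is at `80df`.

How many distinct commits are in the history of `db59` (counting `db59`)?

3

Walking parent pointers from db59: reachable set = {91ce, 9a4d, db59}.
That is 3 commits.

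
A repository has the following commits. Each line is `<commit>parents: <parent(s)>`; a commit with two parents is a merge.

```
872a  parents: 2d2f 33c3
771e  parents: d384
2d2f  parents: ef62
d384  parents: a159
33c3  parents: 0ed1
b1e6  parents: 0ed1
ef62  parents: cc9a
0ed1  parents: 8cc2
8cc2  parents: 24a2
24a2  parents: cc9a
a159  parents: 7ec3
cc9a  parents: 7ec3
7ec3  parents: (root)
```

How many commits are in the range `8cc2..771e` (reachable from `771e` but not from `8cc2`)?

Reachable from 771e: {771e, 7ec3, a159, d384}.
Reachable from 8cc2: {24a2, 7ec3, 8cc2, cc9a}.
In 771e's history but not 8cc2's: {771e, a159, d384} — 3 commits.

3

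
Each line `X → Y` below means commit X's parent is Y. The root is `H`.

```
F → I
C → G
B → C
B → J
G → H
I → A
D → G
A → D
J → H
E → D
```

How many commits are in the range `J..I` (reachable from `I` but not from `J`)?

Reachable from I: {A, D, G, H, I}.
Reachable from J: {H, J}.
In I's history but not J's: {A, D, G, I} — 4 commits.

4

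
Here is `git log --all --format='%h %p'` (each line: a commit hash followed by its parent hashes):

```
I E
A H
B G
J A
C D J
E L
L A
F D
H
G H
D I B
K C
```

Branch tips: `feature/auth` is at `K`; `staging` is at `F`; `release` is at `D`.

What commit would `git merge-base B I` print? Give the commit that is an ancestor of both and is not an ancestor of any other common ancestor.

Ancestors of B: {B, G, H}.
Ancestors of I: {A, E, H, I, L}.
Common ancestors: {H}.
The only common ancestor is H, so it is the merge base.

H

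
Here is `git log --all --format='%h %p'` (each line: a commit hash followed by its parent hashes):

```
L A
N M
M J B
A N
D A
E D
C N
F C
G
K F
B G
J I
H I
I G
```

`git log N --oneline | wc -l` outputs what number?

Walking parent pointers from N: reachable set = {B, G, I, J, M, N}.
That is 6 commits.

6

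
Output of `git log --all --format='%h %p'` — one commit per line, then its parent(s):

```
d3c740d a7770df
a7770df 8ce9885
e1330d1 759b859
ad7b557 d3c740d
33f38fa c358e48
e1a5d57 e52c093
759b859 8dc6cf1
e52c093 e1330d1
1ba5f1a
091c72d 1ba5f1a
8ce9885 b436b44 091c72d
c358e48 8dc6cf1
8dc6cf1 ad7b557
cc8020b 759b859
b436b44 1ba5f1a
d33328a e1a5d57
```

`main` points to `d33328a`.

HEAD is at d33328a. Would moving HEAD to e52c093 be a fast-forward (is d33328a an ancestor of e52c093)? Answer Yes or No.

No

A fast-forward from d33328a to e52c093 is possible iff d33328a is an ancestor of e52c093.
Ancestors of e52c093: {091c72d, 1ba5f1a, 759b859, 8ce9885, 8dc6cf1, a7770df, ad7b557, b436b44, d3c740d, e1330d1, e52c093}.
d33328a is not among them, so fast-forward is not possible.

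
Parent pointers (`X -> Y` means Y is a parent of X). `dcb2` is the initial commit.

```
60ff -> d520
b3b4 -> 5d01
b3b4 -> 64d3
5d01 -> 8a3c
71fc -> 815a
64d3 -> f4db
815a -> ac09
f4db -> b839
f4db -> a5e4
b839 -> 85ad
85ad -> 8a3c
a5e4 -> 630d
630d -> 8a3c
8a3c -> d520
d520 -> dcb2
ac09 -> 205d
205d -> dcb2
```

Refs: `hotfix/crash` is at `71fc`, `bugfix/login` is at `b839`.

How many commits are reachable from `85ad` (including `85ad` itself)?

4

Walking parent pointers from 85ad: reachable set = {85ad, 8a3c, d520, dcb2}.
That is 4 commits.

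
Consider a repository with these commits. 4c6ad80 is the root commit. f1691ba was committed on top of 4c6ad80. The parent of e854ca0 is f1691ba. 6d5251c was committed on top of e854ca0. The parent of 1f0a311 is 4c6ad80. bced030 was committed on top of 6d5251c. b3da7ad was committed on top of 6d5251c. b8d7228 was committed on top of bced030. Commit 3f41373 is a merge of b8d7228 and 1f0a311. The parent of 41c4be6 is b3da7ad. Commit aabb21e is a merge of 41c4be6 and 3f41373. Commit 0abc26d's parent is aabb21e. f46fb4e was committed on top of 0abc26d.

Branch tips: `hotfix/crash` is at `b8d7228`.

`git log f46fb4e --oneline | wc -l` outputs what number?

Walking parent pointers from f46fb4e: reachable set = {0abc26d, 1f0a311, 3f41373, 41c4be6, 4c6ad80, 6d5251c, aabb21e, b3da7ad, b8d7228, bced030, e854ca0, f1691ba, f46fb4e}.
That is 13 commits.

13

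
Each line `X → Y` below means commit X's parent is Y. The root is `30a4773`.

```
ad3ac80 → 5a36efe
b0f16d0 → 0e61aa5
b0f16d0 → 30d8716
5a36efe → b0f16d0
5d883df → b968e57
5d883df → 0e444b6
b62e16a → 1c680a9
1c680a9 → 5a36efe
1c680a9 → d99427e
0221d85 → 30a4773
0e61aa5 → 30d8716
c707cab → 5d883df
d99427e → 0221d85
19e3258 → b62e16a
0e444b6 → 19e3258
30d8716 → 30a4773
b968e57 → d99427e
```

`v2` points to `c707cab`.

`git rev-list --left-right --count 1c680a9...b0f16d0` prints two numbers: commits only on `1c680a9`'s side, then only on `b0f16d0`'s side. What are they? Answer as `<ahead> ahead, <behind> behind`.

Reachable from 1c680a9: {0221d85, 0e61aa5, 1c680a9, 30a4773, 30d8716, 5a36efe, b0f16d0, d99427e}.
Reachable from b0f16d0: {0e61aa5, 30a4773, 30d8716, b0f16d0}.
Only in 1c680a9's history (ahead): {0221d85, 1c680a9, 5a36efe, d99427e} — 4.
Only in b0f16d0's history (behind): {} — 0.

4 ahead, 0 behind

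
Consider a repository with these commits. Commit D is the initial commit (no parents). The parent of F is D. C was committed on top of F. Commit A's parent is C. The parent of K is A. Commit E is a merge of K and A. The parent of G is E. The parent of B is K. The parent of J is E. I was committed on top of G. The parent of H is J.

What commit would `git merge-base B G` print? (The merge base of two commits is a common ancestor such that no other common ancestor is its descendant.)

Ancestors of B: {A, B, C, D, F, K}.
Ancestors of G: {A, C, D, E, F, G, K}.
Common ancestors: {A, C, D, F, K}.
Among these, K is not an ancestor of any other common ancestor — it is the merge base.

K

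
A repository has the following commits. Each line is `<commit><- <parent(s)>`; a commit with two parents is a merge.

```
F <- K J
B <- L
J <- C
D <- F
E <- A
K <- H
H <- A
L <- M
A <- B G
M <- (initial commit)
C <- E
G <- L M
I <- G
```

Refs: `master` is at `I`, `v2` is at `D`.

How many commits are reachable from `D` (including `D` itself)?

Walking parent pointers from D: reachable set = {A, B, C, D, E, F, G, H, J, K, L, M}.
That is 12 commits.

12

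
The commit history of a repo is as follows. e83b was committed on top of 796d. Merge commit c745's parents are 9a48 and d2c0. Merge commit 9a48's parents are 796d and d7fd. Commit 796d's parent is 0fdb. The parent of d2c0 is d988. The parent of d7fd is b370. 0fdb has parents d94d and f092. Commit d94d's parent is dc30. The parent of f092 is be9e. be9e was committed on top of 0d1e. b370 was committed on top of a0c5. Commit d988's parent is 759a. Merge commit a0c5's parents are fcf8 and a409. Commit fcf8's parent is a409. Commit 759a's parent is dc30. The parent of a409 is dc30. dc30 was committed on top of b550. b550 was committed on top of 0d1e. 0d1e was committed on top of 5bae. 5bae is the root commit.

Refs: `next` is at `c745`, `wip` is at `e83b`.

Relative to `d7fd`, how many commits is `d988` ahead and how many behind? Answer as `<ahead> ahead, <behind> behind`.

Reachable from d988: {0d1e, 5bae, 759a, b550, d988, dc30}.
Reachable from d7fd: {0d1e, 5bae, a0c5, a409, b370, b550, d7fd, dc30, fcf8}.
Only in d988's history (ahead): {759a, d988} — 2.
Only in d7fd's history (behind): {a0c5, a409, b370, d7fd, fcf8} — 5.

2 ahead, 5 behind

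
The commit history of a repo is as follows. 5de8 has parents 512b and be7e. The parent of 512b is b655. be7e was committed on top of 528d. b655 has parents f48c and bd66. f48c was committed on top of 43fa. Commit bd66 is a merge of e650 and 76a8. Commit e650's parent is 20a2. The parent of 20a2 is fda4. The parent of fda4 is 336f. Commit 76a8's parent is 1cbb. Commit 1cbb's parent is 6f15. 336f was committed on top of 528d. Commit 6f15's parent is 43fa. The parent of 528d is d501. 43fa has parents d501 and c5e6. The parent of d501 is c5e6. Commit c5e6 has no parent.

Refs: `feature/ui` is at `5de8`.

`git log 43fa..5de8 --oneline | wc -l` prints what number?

Reachable from 5de8: {1cbb, 20a2, 336f, 43fa, 512b, 528d, 5de8, 6f15, 76a8, b655, bd66, be7e, c5e6, d501, e650, f48c, fda4}.
Reachable from 43fa: {43fa, c5e6, d501}.
In 5de8's history but not 43fa's: {1cbb, 20a2, 336f, 512b, 528d, 5de8, 6f15, 76a8, b655, bd66, be7e, e650, f48c, fda4} — 14 commits.

14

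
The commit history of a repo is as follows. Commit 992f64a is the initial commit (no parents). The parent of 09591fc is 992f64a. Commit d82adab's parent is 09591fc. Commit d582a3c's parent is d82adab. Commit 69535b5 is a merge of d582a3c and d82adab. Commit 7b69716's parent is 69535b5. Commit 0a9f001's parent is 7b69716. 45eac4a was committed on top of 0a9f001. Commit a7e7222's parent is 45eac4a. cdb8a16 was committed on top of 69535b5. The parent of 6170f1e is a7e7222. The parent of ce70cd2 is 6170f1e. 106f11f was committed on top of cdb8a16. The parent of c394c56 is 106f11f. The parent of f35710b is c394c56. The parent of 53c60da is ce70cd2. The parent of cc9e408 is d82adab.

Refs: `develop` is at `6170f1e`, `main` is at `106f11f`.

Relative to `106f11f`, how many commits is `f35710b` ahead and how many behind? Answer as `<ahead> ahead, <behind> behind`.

Reachable from f35710b: {09591fc, 106f11f, 69535b5, 992f64a, c394c56, cdb8a16, d582a3c, d82adab, f35710b}.
Reachable from 106f11f: {09591fc, 106f11f, 69535b5, 992f64a, cdb8a16, d582a3c, d82adab}.
Only in f35710b's history (ahead): {c394c56, f35710b} — 2.
Only in 106f11f's history (behind): {} — 0.

2 ahead, 0 behind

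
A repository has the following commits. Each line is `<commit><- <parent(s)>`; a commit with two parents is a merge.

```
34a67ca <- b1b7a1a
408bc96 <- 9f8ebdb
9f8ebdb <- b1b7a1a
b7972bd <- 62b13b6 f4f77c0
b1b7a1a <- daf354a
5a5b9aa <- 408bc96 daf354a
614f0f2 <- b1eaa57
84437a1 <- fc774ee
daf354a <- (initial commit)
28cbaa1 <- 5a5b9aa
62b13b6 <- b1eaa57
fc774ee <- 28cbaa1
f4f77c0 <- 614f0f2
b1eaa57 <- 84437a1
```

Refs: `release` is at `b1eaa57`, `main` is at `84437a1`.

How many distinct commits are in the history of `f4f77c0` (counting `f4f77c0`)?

Walking parent pointers from f4f77c0: reachable set = {28cbaa1, 408bc96, 5a5b9aa, 614f0f2, 84437a1, 9f8ebdb, b1b7a1a, b1eaa57, daf354a, f4f77c0, fc774ee}.
That is 11 commits.

11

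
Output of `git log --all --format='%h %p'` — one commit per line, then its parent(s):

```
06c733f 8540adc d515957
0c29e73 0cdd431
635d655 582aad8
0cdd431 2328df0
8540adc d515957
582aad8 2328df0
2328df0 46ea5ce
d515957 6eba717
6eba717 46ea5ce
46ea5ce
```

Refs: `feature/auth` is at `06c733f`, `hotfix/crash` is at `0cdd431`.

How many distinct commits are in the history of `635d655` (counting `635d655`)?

4

Walking parent pointers from 635d655: reachable set = {2328df0, 46ea5ce, 582aad8, 635d655}.
That is 4 commits.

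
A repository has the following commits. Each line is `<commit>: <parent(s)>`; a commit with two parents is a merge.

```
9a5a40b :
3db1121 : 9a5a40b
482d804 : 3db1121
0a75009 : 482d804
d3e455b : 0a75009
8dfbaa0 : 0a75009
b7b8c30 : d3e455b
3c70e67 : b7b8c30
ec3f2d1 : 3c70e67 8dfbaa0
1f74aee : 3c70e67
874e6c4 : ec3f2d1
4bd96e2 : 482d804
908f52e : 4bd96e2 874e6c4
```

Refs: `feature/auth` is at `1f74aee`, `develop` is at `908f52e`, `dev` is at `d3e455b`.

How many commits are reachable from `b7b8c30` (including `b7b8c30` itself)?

Walking parent pointers from b7b8c30: reachable set = {0a75009, 3db1121, 482d804, 9a5a40b, b7b8c30, d3e455b}.
That is 6 commits.

6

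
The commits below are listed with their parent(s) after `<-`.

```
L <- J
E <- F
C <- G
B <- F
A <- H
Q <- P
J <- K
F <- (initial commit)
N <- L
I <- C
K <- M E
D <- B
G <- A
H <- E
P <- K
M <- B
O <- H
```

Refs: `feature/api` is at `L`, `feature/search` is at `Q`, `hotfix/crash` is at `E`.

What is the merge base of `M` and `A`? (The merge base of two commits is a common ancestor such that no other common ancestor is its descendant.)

F

Ancestors of M: {B, F, M}.
Ancestors of A: {A, E, F, H}.
Common ancestors: {F}.
The only common ancestor is F, so it is the merge base.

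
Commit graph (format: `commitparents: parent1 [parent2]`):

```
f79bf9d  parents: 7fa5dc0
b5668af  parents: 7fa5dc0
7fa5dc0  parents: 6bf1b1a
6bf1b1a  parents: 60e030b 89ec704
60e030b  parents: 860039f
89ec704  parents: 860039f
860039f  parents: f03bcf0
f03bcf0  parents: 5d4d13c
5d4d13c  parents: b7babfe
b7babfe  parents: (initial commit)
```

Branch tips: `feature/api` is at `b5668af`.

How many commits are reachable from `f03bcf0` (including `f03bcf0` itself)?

Walking parent pointers from f03bcf0: reachable set = {5d4d13c, b7babfe, f03bcf0}.
That is 3 commits.

3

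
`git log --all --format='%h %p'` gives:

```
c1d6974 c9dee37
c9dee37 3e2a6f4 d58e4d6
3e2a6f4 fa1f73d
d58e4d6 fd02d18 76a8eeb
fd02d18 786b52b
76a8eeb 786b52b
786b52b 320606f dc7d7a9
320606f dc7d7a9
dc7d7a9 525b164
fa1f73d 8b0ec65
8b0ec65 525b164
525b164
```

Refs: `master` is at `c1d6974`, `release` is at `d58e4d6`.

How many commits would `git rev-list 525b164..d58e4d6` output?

6

Reachable from d58e4d6: {320606f, 525b164, 76a8eeb, 786b52b, d58e4d6, dc7d7a9, fd02d18}.
Reachable from 525b164: {525b164}.
In d58e4d6's history but not 525b164's: {320606f, 76a8eeb, 786b52b, d58e4d6, dc7d7a9, fd02d18} — 6 commits.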